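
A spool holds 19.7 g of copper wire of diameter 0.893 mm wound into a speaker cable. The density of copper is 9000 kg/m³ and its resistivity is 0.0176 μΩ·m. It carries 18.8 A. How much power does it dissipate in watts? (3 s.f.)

ρ = 0.0176 μΩ·m = 1.76×10^-8 Ω·m
A = π(d/2)² = π(4.4650e-04 m)² = 6.2631e-07 m²
L = m/(density·A) = 0.0197/(9000×6.2631e-07) = 3.495 m
R = ρL/A = (1.76×10^-8)(3.495)/(6.2631e-07) = 0.09821 Ω
P = I²R = (18.8)² × 0.09821 = 34.7 W

34.7 W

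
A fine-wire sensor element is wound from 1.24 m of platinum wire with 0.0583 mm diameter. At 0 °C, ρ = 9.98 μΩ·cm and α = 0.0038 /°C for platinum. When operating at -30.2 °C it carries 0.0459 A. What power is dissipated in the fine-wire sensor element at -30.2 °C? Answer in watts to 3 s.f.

ρ = 9.98 μΩ·cm = 9.98×10^-8 Ω·m
A = π(d/2)² = π(2.9150e-05 m)² = 2.669e-09 m²
R₍0₎ = ρL/A = (9.98×10^-8)(1.24)/(2.669e-09) = 46.36 Ω
R₍-30.2₎ = R₍0₎(1 + αΔT) = 46.36 × (1 + 0.0038×-30.2) = 41.04 Ω
P = I²R = (0.0459)² × 41.04 = 0.0865 W

0.0865 W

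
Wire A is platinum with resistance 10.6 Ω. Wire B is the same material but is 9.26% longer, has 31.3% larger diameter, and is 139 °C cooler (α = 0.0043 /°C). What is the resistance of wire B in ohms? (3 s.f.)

2.70 Ω

R ∝ ρL/d² with ρ ∝ (1+αΔT), so R_B/R_A = (1 + 9.26/100) × (1 + 31.3/100)⁻² × (1 − 0.0043×139)
= 1.093 × 0.5801 × 0.4023 = 0.255
R_B = 0.255 × 10.6 = 2.70 Ω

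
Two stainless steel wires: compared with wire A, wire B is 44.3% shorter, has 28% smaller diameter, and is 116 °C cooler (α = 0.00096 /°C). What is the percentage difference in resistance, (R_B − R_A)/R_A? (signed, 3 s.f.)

R ∝ ρL/d² with ρ ∝ (1+αΔT), so R_B/R_A = (1 − 44.3/100) × (1 − 28/100)⁻² × (1 − 0.00096×116)
= 0.557 × 1.929 × 0.8886 = 0.9548
(R_B − R_A)/R_A = 0.9548 − 1 = -4.52%

-4.52%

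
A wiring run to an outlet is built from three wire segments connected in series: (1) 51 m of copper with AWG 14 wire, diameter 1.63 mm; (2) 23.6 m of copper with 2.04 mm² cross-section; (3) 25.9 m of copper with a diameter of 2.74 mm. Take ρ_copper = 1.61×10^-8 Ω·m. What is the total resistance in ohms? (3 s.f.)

0.650 Ω

Seg 1: A = π(1.63/2 mm)² = π(8.1500e-04 m)² = 2.087e-06 m²
R_1 = (1.61×10^-8)(51)/(2.087e-06) = 0.3935 Ω
Seg 2: A = 2.04 mm² = 2.040e-06 m²
R_2 = (1.61×10^-8)(23.6)/(2.040e-06) = 0.1863 Ω
Seg 3: A = π(d/2)² = π(1.3700e-03 m)² = 5.896e-06 m²
R_3 = (1.61×10^-8)(25.9)/(5.896e-06) = 0.07072 Ω
R_total = R_1 + R_2 + R_3 = 0.650 Ω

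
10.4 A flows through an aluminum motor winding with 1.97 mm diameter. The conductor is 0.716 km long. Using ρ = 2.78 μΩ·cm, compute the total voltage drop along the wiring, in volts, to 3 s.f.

67.9 V

ρ = 2.78 μΩ·cm = 2.78×10^-8 Ω·m
A = π(d/2)² = π(9.8500e-04 m)² = 3.048e-06 m²
R = ρL/A = (2.78×10^-8)(716)/(3.048e-06) = 6.53 Ω
V = IR = 10.4 × 6.53 = 67.9 V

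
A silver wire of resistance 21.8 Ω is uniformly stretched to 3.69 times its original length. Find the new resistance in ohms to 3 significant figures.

Volume constant ⇒ A' = A/k with k = 3.69. R' = ρ(kL)/(A/k) = k²R.
R' = 13.62 × 21.8 = 297 Ω

297 Ω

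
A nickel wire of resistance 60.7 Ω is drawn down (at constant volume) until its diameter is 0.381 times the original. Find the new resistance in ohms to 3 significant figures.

Volume constant ⇒ L' = L/r² with r = 0.381. R' = ρL'/A' = ρ(L/r²)/(πr²d₀²/4) = R/r⁴.
R' = 47.46 × 60.7 = 2880 Ω

2880 Ω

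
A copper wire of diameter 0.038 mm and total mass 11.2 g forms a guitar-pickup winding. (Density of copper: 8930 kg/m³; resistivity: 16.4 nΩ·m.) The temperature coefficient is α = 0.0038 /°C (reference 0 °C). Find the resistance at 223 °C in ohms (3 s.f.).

29500 Ω

ρ = 16.4 nΩ·m = 1.64×10^-8 Ω·m
A = π(d/2)² = π(1.9000e-05 m)² = 1.1341e-09 m²
L = m/(density·A) = 0.0112/(8930×1.1341e-09) = 1106 m
R = ρL/A = (1.64×10^-8)(1106)/(1.1341e-09) = 15990 Ω
R(223 °C) = 15990 × (1 + 0.0038×223) = 29500 Ω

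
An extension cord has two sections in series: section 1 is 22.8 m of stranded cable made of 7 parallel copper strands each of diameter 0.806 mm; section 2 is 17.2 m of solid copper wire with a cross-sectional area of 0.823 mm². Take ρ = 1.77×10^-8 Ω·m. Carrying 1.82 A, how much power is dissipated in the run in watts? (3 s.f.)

Section 1: A_strand = π(4.0300e-04)² = 5.102e-07 m²; R₁ = ρL/(N·A_s) = (1.77×10^-8)(22.8)/(7×5.102e-07) = 0.113 Ω
Section 2: A = 0.823 mm² = 8.230e-07 m²
R₂ = (1.77×10^-8)(17.2)/(8.230e-07) = 0.3699 Ω
R = R₁ + R₂ = 0.4829 Ω
P = I²R = (1.82)² × 0.4829 = 1.60 W

1.60 W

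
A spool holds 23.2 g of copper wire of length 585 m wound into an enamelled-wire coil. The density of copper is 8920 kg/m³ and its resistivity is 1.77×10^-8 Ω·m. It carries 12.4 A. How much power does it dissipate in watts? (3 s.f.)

3.58×10^5 W

A = m/(density·L) = 0.0232/(8920×585) = 4.4460e-09 m²
R = ρL/A = (1.77×10^-8)(585)/(4.4460e-09) = 2329 Ω
P = I²R = (12.4)² × 2329 = 3.58×10^5 W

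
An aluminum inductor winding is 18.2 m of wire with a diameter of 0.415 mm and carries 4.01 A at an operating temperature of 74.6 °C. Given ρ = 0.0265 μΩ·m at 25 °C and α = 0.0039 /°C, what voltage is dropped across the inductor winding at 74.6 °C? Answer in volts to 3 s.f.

ρ = 0.0265 μΩ·m = 2.65×10^-8 Ω·m
A = π(d/2)² = π(2.0750e-04 m)² = 1.353e-07 m²
R₍25₎ = ρL/A = (2.65×10^-8)(18.2)/(1.353e-07) = 3.566 Ω
R₍74.6₎ = R₍25₎(1 + αΔT) = 3.566 × (1 + 0.0039×49.6) = 4.255 Ω
V = IR = 4.01 × 4.255 = 17.1 V

17.1 V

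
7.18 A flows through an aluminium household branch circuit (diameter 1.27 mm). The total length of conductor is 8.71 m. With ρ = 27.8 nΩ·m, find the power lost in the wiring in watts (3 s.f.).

9.85 W

ρ = 27.8 nΩ·m = 2.78×10^-8 Ω·m
A = π(d/2)² = π(6.3500e-04 m)² = 1.267e-06 m²
R = ρL/A = (2.78×10^-8)(8.71)/(1.267e-06) = 0.1911 Ω
P = I²R = (7.18)² × 0.1911 = 9.85 W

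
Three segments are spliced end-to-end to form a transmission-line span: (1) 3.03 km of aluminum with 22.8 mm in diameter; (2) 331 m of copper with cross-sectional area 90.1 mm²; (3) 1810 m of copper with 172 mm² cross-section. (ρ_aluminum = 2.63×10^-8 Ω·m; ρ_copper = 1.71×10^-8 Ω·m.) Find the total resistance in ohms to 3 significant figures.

Seg 1: A = π(d/2)² = π(1.1400e-02 m)² = 4.083e-04 m²
R_1 = (2.63×10^-8)(3030)/(4.083e-04) = 0.1952 Ω
Seg 2: A = 90.1 mm² = 9.010e-05 m²
R_2 = (1.71×10^-8)(331)/(9.010e-05) = 0.06282 Ω
Seg 3: A = 172 mm² = 1.720e-04 m²
R_3 = (1.71×10^-8)(1810)/(1.720e-04) = 0.1799 Ω
R_total = R_1 + R_2 + R_3 = 0.438 Ω

0.438 Ω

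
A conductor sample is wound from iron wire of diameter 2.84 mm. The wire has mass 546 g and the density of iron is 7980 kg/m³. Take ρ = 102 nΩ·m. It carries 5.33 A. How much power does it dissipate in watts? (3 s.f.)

ρ = 102 nΩ·m = 1.02×10^-7 Ω·m
A = π(d/2)² = π(1.4200e-03 m)² = 6.3347e-06 m²
L = m/(density·A) = 0.546/(7980×6.3347e-06) = 10.8 m
R = ρL/A = (1.02×10^-7)(10.8)/(6.3347e-06) = 0.1739 Ω
P = I²R = (5.33)² × 0.1739 = 4.94 W

4.94 W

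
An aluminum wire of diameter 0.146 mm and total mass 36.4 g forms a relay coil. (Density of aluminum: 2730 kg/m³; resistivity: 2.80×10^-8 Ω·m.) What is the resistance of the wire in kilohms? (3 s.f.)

1.33 kΩ

A = π(d/2)² = π(7.3000e-05 m)² = 1.6742e-08 m²
L = m/(density·A) = 0.0364/(2730×1.6742e-08) = 796.4 m
R = ρL/A = (2.80×10^-8)(796.4)/(1.6742e-08) = 1.33 kΩ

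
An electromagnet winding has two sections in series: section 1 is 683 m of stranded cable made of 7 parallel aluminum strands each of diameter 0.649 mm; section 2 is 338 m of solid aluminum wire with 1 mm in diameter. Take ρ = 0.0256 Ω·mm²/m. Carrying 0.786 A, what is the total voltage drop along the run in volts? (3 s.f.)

14.6 V

ρ = 0.0256 Ω·mm²/m = 2.56×10^-8 Ω·m
Section 1: A_strand = π(3.2450e-04)² = 3.308e-07 m²; R₁ = ρL/(N·A_s) = (2.56×10^-8)(683)/(7×3.308e-07) = 7.551 Ω
Section 2: A = π(d/2)² = π(5.0000e-04 m)² = 7.854e-07 m²
R₂ = (2.56×10^-8)(338)/(7.854e-07) = 11.02 Ω
R = R₁ + R₂ = 18.57 Ω
V = IR = 0.786 × 18.57 = 14.6 V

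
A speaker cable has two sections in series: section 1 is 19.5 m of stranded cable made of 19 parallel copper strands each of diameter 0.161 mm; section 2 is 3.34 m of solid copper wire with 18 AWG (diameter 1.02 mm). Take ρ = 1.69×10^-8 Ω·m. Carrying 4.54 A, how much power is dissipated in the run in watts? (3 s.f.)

Section 1: A_strand = π(8.0500e-05)² = 2.036e-08 m²; R₁ = ρL/(N·A_s) = (1.69×10^-8)(19.5)/(19×2.036e-08) = 0.852 Ω
Section 2: A = π(1.02/2 mm)² = π(5.1000e-04 m)² = 8.171e-07 m²
R₂ = (1.69×10^-8)(3.34)/(8.171e-07) = 0.06908 Ω
R = R₁ + R₂ = 0.9211 Ω
P = I²R = (4.54)² × 0.9211 = 19.0 W

19.0 W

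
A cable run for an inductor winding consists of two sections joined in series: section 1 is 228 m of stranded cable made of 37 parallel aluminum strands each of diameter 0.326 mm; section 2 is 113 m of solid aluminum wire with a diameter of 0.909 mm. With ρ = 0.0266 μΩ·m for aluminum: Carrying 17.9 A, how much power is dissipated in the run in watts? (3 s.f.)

ρ = 0.0266 μΩ·m = 2.66×10^-8 Ω·m
Section 1: A_strand = π(1.6300e-04)² = 8.347e-08 m²; R₁ = ρL/(N·A_s) = (2.66×10^-8)(228)/(37×8.347e-08) = 1.964 Ω
Section 2: A = π(d/2)² = π(4.5450e-04 m)² = 6.490e-07 m²
R₂ = (2.66×10^-8)(113)/(6.490e-07) = 4.632 Ω
R = R₁ + R₂ = 6.595 Ω
P = I²R = (17.9)² × 6.595 = 2110 W

2110 W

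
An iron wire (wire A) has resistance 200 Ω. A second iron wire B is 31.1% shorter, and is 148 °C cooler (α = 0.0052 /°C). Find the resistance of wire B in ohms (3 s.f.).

31.7 Ω

R ∝ ρL/d² with ρ ∝ (1+αΔT), so R_B/R_A = (1 − 31.1/100) × (1 − 0.0052×148)
= 0.689 × 0.2304 = 0.1588
R_B = 0.1588 × 200 = 31.7 Ω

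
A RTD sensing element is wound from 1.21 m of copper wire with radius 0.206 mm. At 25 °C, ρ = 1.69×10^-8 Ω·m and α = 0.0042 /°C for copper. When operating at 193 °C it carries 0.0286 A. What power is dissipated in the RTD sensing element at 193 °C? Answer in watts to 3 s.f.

A = πr² = π(2.0600e-04 m)² = 1.333e-07 m²
R₍25₎ = ρL/A = (1.69×10^-8)(1.21)/(1.333e-07) = 0.1534 Ω
R₍193₎ = R₍25₎(1 + αΔT) = 0.1534 × (1 + 0.0042×168) = 0.2616 Ω
P = I²R = (0.0286)² × 0.2616 = 2.14×10^-4 W

2.14×10^-4 W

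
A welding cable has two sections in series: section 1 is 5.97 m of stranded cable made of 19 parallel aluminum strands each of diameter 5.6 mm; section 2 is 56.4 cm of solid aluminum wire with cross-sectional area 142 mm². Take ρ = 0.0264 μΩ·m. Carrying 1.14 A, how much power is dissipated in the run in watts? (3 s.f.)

ρ = 0.0264 μΩ·m = 2.64×10^-8 Ω·m
Section 1: A_strand = π(2.8000e-03)² = 2.463e-05 m²; R₁ = ρL/(N·A_s) = (2.64×10^-8)(5.97)/(19×2.463e-05) = 3.368×10^-4 Ω
Section 2: A = 142 mm² = 1.420e-04 m²
R₂ = (2.64×10^-8)(0.564)/(1.420e-04) = 1.049×10^-4 Ω
R = R₁ + R₂ = 4.416×10^-4 Ω
P = I²R = (1.14)² × 4.416×10^-4 = 5.74×10^-4 W

5.74×10^-4 W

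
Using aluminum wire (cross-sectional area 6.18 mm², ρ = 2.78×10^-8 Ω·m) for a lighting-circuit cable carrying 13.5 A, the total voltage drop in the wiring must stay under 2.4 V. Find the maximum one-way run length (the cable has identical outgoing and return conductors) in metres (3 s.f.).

19.8 m

A = 6.18 mm² = 6.180e-06 m²
L_max = V_max·A/(2·ρI) = (2.4)(6.180e-06)/(2×2.78×10^-8×13.5) = 19.8 m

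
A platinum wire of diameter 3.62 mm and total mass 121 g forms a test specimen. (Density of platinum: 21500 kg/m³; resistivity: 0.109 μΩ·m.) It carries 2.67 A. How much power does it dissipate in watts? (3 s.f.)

ρ = 0.109 μΩ·m = 1.09×10^-7 Ω·m
A = π(d/2)² = π(1.8100e-03 m)² = 1.0292e-05 m²
L = m/(density·A) = 0.121/(21500×1.0292e-05) = 0.5468 m
R = ρL/A = (1.09×10^-7)(0.5468)/(1.0292e-05) = 0.005791 Ω
P = I²R = (2.67)² × 0.005791 = 0.0413 W

0.0413 W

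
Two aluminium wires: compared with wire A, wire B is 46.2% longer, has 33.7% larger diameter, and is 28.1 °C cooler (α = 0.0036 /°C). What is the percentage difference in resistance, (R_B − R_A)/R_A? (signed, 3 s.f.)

R ∝ ρL/d² with ρ ∝ (1+αΔT), so R_B/R_A = (1 + 46.2/100) × (1 + 33.7/100)⁻² × (1 − 0.0036×28.1)
= 1.462 × 0.5594 × 0.8988 = 0.7351
(R_B − R_A)/R_A = 0.7351 − 1 = -26.5%

-26.5%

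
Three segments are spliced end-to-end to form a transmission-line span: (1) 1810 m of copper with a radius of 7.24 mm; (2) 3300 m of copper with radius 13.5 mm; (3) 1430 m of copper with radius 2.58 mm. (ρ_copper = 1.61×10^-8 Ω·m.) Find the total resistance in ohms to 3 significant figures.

1.37 Ω

Seg 1: A = πr² = π(7.2400e-03 m)² = 1.647e-04 m²
R_1 = (1.61×10^-8)(1810)/(1.647e-04) = 0.177 Ω
Seg 2: A = πr² = π(1.3500e-02 m)² = 5.726e-04 m²
R_2 = (1.61×10^-8)(3300)/(5.726e-04) = 0.09279 Ω
Seg 3: A = πr² = π(2.5800e-03 m)² = 2.091e-05 m²
R_3 = (1.61×10^-8)(1430)/(2.091e-05) = 1.101 Ω
R_total = R_1 + R_2 + R_3 = 1.37 Ω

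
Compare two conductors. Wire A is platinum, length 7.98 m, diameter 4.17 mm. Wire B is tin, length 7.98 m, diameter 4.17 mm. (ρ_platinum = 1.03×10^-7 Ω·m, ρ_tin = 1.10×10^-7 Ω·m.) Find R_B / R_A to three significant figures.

1.07

R ∝ ρL/d², so R_B/R_A = (ρ_B/ρ_A)
= (1.10×10^-7/1.03×10^-7) = 1.07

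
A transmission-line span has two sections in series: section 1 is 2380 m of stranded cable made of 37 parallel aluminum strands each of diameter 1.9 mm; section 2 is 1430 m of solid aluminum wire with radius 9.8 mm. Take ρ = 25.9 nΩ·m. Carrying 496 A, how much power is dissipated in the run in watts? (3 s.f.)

1.75×10^5 W

ρ = 25.9 nΩ·m = 2.59×10^-8 Ω·m
Section 1: A_strand = π(9.5000e-04)² = 2.835e-06 m²; R₁ = ρL/(N·A_s) = (2.59×10^-8)(2380)/(37×2.835e-06) = 0.5876 Ω
Section 2: A = πr² = π(9.8000e-03 m)² = 3.017e-04 m²
R₂ = (2.59×10^-8)(1430)/(3.017e-04) = 0.1228 Ω
R = R₁ + R₂ = 0.7103 Ω
P = I²R = (496)² × 0.7103 = 1.75×10^5 W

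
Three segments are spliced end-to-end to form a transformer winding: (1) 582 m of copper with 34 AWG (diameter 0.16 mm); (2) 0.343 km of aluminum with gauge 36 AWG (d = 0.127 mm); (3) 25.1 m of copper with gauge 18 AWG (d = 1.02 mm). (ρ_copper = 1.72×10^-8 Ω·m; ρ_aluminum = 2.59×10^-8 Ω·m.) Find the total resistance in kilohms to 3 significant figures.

1.20 kΩ

Seg 1: A = π(0.16/2 mm)² = π(8.0000e-05 m)² = 2.011e-08 m²
R_1 = (1.72×10^-8)(582)/(2.011e-08) = 497.9 Ω
Seg 2: A = π(0.127/2 mm)² = π(6.3500e-05 m)² = 1.267e-08 m²
R_2 = (2.59×10^-8)(343)/(1.267e-08) = 701.3 Ω
Seg 3: A = π(1.02/2 mm)² = π(5.1000e-04 m)² = 8.171e-07 m²
R_3 = (1.72×10^-8)(25.1)/(8.171e-07) = 0.5283 Ω
R_total = R_1 + R_2 + R_3 = 1.20 kΩ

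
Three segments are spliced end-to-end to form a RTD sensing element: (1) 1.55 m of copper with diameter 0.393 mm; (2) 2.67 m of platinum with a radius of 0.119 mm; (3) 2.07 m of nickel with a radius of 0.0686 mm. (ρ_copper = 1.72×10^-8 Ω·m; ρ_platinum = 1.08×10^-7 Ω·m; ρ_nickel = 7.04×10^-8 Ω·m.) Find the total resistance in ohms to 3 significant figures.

Seg 1: A = π(d/2)² = π(1.9650e-04 m)² = 1.213e-07 m²
R_1 = (1.72×10^-8)(1.55)/(1.213e-07) = 0.2198 Ω
Seg 2: A = πr² = π(1.1900e-04 m)² = 4.449e-08 m²
R_2 = (1.08×10^-7)(2.67)/(4.449e-08) = 6.482 Ω
Seg 3: A = πr² = π(6.8600e-05 m)² = 1.478e-08 m²
R_3 = (7.04×10^-8)(2.07)/(1.478e-08) = 9.857 Ω
R_total = R_1 + R_2 + R_3 = 16.6 Ω

16.6 Ω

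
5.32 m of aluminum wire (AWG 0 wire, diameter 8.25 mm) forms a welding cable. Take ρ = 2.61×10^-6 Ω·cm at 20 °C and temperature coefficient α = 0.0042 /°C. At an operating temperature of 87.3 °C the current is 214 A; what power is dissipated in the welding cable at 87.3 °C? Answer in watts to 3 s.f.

153 W

ρ = 2.61×10^-6 Ω·cm = 2.61×10^-8 Ω·m
A = π(8.25/2 mm)² = π(4.1250e-03 m)² = 5.346e-05 m²
R₍20₎ = ρL/A = (2.61×10^-8)(5.32)/(5.346e-05) = 0.002597 Ω
R₍87.3₎ = R₍20₎(1 + αΔT) = 0.002597 × (1 + 0.0042×67.3) = 0.003332 Ω
P = I²R = (214)² × 0.003332 = 153 W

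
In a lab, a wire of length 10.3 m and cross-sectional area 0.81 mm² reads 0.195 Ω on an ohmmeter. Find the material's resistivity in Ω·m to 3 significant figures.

1.53×10^-8 Ω·m

A = 0.81 mm² = 8.100e-07 m²
ρ = RA/L = (0.195)(8.100e-07)/(10.3) = 1.53×10^-8 Ω·m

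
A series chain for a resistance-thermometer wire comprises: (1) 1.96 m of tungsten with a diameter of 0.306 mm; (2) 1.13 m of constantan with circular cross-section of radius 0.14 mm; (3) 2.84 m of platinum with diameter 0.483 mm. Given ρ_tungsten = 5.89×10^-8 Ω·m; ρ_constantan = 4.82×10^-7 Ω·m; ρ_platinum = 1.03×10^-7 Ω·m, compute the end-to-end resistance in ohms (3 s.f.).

12.0 Ω

Seg 1: A = π(d/2)² = π(1.5300e-04 m)² = 7.354e-08 m²
R_1 = (5.89×10^-8)(1.96)/(7.354e-08) = 1.57 Ω
Seg 2: A = πr² = π(1.4000e-04 m)² = 6.158e-08 m²
R_2 = (4.82×10^-7)(1.13)/(6.158e-08) = 8.845 Ω
Seg 3: A = π(d/2)² = π(2.4150e-04 m)² = 1.832e-07 m²
R_3 = (1.03×10^-7)(2.84)/(1.832e-07) = 1.597 Ω
R_total = R_1 + R_2 + R_3 = 12.0 Ω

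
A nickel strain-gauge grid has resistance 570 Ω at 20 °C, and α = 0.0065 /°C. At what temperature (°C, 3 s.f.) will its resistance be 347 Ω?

-40.2 °C

R = R₀(1 + α(T − T₀)) ⇒ T = T₀ + (R/R₀ − 1)/α
T = 20 + (347/570 − 1)/0.0065 = 20 + (-0.3912)/0.0065 = -40.2 °C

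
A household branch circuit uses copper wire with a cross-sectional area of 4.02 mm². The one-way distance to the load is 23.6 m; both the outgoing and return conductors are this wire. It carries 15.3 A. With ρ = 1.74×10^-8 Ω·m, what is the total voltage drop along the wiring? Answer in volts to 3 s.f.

3.13 V

A = 4.02 mm² = 4.020e-06 m²
Total conductor length (both ways) L = 2 × 23.6 = 47.2 m
R = ρL/A = (1.74×10^-8)(47.2)/(4.020e-06) = 0.2043 Ω
V = IR = 15.3 × 0.2043 = 3.13 V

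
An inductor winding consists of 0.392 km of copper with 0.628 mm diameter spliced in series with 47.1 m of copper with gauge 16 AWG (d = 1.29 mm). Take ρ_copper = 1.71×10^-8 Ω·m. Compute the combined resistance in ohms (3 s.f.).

22.3 Ω

Segment 1: A = π(d/2)² = π(3.1400e-04 m)² = 3.097e-07 m²
R₁ = ρL/A = (1.71×10^-8)(392)/(3.097e-07) = 21.64 Ω
Segment 2: A = π(1.29/2 mm)² = π(6.4500e-04 m)² = 1.307e-06 m²
R₂ = (1.71×10^-8)(47.1)/(1.307e-06) = 0.6162 Ω
R = R₁ + R₂ = 22.3 Ω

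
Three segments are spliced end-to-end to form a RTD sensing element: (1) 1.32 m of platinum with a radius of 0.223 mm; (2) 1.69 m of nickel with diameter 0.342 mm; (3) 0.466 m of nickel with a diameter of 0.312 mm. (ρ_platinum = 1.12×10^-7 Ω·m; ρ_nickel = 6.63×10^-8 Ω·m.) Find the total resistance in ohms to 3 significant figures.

2.57 Ω

Seg 1: A = πr² = π(2.2300e-04 m)² = 1.562e-07 m²
R_1 = (1.12×10^-7)(1.32)/(1.562e-07) = 0.9463 Ω
Seg 2: A = π(d/2)² = π(1.7100e-04 m)² = 9.186e-08 m²
R_2 = (6.63×10^-8)(1.69)/(9.186e-08) = 1.22 Ω
Seg 3: A = π(d/2)² = π(1.5600e-04 m)² = 7.645e-08 m²
R_3 = (6.63×10^-8)(0.466)/(7.645e-08) = 0.4041 Ω
R_total = R_1 + R_2 + R_3 = 2.57 Ω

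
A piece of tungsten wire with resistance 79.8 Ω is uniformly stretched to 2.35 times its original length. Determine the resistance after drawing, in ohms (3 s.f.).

Volume constant ⇒ A' = A/k with k = 2.35. R' = ρ(kL)/(A/k) = k²R.
R' = 5.523 × 79.8 = 441 Ω

441 Ω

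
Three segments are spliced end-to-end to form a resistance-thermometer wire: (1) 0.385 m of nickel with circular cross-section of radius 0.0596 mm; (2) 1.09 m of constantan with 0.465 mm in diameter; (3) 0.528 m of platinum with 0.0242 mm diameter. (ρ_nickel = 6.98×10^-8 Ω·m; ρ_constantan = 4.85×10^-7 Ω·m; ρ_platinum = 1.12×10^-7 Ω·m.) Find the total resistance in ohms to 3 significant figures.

Seg 1: A = πr² = π(5.9600e-05 m)² = 1.116e-08 m²
R_1 = (6.98×10^-8)(0.385)/(1.116e-08) = 2.408 Ω
Seg 2: A = π(d/2)² = π(2.3250e-04 m)² = 1.698e-07 m²
R_2 = (4.85×10^-7)(1.09)/(1.698e-07) = 3.113 Ω
Seg 3: A = π(d/2)² = π(1.2100e-05 m)² = 4.600e-10 m²
R_3 = (1.12×10^-7)(0.528)/(4.600e-10) = 128.6 Ω
R_total = R_1 + R_2 + R_3 = 134 Ω

134 Ω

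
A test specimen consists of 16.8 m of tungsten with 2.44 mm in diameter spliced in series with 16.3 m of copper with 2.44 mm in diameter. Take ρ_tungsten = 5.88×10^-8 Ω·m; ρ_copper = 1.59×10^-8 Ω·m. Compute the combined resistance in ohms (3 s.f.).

0.267 Ω

Segment 1: A = π(d/2)² = π(1.2200e-03 m)² = 4.676e-06 m²
R₁ = ρL/A = (5.88×10^-8)(16.8)/(4.676e-06) = 0.2113 Ω
R₂ = (1.59×10^-8)(16.3)/(4.676e-06) = 0.05543 Ω
R = R₁ + R₂ = 0.267 Ω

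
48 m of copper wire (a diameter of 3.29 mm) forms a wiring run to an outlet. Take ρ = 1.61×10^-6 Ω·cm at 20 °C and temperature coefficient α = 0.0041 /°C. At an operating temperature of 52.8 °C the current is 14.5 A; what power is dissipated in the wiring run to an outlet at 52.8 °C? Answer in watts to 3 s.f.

ρ = 1.61×10^-6 Ω·cm = 1.61×10^-8 Ω·m
A = π(d/2)² = π(1.6450e-03 m)² = 8.501e-06 m²
R₍20₎ = ρL/A = (1.61×10^-8)(48)/(8.501e-06) = 0.0909 Ω
R₍52.8₎ = R₍20₎(1 + αΔT) = 0.0909 × (1 + 0.0041×32.8) = 0.1031 Ω
P = I²R = (14.5)² × 0.1031 = 21.7 W

21.7 W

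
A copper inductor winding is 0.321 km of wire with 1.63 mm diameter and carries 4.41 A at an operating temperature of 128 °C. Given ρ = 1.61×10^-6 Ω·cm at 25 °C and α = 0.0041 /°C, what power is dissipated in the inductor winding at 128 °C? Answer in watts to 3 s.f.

ρ = 1.61×10^-6 Ω·cm = 1.61×10^-8 Ω·m
A = π(d/2)² = π(8.1500e-04 m)² = 2.087e-06 m²
R₍25₎ = ρL/A = (1.61×10^-8)(321)/(2.087e-06) = 2.477 Ω
R₍128₎ = R₍25₎(1 + αΔT) = 2.477 × (1 + 0.0041×103) = 3.523 Ω
P = I²R = (4.41)² × 3.523 = 68.5 W

68.5 W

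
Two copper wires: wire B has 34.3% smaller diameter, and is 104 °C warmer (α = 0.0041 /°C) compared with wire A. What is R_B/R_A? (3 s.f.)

R ∝ ρL/d² with ρ ∝ (1+αΔT), so R_B/R_A = (1 − 34.3/100)⁻² × (1 + 0.0041×104)
= 2.317 × 1.426 = 3.30

3.30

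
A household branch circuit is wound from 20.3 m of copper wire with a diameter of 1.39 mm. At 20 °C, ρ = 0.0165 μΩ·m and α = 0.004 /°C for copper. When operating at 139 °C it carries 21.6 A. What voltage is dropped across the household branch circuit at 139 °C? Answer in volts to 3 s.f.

ρ = 0.0165 μΩ·m = 1.65×10^-8 Ω·m
A = π(d/2)² = π(6.9500e-04 m)² = 1.517e-06 m²
R₍20₎ = ρL/A = (1.65×10^-8)(20.3)/(1.517e-06) = 0.2207 Ω
R₍139₎ = R₍20₎(1 + αΔT) = 0.2207 × (1 + 0.004×119) = 0.3258 Ω
V = IR = 21.6 × 0.3258 = 7.04 V

7.04 V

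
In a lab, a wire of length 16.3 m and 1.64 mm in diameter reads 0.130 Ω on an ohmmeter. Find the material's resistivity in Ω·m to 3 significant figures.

1.68×10^-8 Ω·m

A = π(d/2)² = π(8.2000e-04 m)² = 2.112e-06 m²
ρ = RA/L = (0.13)(2.112e-06)/(16.3) = 1.68×10^-8 Ω·m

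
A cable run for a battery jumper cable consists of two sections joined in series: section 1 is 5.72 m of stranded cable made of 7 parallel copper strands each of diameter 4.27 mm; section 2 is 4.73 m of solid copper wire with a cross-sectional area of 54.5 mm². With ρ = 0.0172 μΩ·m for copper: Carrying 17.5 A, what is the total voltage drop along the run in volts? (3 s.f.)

0.0433 V

ρ = 0.0172 μΩ·m = 1.72×10^-8 Ω·m
Section 1: A_strand = π(2.1350e-03)² = 1.432e-05 m²; R₁ = ρL/(N·A_s) = (1.72×10^-8)(5.72)/(7×1.432e-05) = 9.815×10^-4 Ω
Section 2: A = 54.5 mm² = 5.450e-05 m²
R₂ = (1.72×10^-8)(4.73)/(5.450e-05) = 0.001493 Ω
R = R₁ + R₂ = 0.002474 Ω
V = IR = 17.5 × 0.002474 = 0.0433 V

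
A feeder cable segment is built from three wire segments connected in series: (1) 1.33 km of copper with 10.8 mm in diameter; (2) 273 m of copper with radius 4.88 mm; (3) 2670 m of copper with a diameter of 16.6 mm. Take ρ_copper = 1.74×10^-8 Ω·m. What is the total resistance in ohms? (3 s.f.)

0.531 Ω

Seg 1: A = π(d/2)² = π(5.4000e-03 m)² = 9.161e-05 m²
R_1 = (1.74×10^-8)(1330)/(9.161e-05) = 0.2526 Ω
Seg 2: A = πr² = π(4.8800e-03 m)² = 7.482e-05 m²
R_2 = (1.74×10^-8)(273)/(7.482e-05) = 0.06349 Ω
Seg 3: A = π(d/2)² = π(8.3000e-03 m)² = 2.164e-04 m²
R_3 = (1.74×10^-8)(2670)/(2.164e-04) = 0.2147 Ω
R_total = R_1 + R_2 + R_3 = 0.531 Ω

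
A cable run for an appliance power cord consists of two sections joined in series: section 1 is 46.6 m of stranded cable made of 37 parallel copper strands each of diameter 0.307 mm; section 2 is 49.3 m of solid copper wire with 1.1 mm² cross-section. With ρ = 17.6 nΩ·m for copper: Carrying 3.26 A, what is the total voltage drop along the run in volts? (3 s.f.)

3.55 V

ρ = 17.6 nΩ·m = 1.76×10^-8 Ω·m
Section 1: A_strand = π(1.5350e-04)² = 7.402e-08 m²; R₁ = ρL/(N·A_s) = (1.76×10^-8)(46.6)/(37×7.402e-08) = 0.2995 Ω
Section 2: A = 1.1 mm² = 1.100e-06 m²
R₂ = (1.76×10^-8)(49.3)/(1.100e-06) = 0.7888 Ω
R = R₁ + R₂ = 1.088 Ω
V = IR = 3.26 × 1.088 = 3.55 V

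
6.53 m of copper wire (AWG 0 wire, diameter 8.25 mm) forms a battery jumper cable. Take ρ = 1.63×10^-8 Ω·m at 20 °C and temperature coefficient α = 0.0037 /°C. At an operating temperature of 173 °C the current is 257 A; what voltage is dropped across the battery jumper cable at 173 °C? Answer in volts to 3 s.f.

A = π(8.25/2 mm)² = π(4.1250e-03 m)² = 5.346e-05 m²
R₍20₎ = ρL/A = (1.63×10^-8)(6.53)/(5.346e-05) = 0.001991 Ω
R₍173₎ = R₍20₎(1 + αΔT) = 0.001991 × (1 + 0.0037×153) = 0.003118 Ω
V = IR = 257 × 0.003118 = 0.801 V

0.801 V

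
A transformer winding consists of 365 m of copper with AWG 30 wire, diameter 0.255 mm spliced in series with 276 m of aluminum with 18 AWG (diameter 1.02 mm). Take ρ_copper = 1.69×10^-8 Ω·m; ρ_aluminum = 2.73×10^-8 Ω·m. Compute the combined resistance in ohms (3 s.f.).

Segment 1: A = π(0.255/2 mm)² = π(1.2750e-04 m)² = 5.107e-08 m²
R₁ = ρL/A = (1.69×10^-8)(365)/(5.107e-08) = 120.8 Ω
Segment 2: A = π(1.02/2 mm)² = π(5.1000e-04 m)² = 8.171e-07 m²
R₂ = (2.73×10^-8)(276)/(8.171e-07) = 9.221 Ω
R = R₁ + R₂ = 130 Ω

130 Ω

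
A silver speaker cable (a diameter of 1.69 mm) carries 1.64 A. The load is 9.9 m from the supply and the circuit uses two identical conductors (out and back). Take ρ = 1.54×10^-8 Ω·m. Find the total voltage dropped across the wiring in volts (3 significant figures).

A = π(d/2)² = π(8.4500e-04 m)² = 2.243e-06 m²
Total conductor length (both ways) L = 2 × 9.9 = 19.8 m
R = ρL/A = (1.54×10^-8)(19.8)/(2.243e-06) = 0.1359 Ω
V = IR = 1.64 × 0.1359 = 0.223 V

0.223 V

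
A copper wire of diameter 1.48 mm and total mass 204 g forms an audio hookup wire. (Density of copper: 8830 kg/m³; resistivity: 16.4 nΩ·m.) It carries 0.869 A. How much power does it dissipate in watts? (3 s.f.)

0.0967 W

ρ = 16.4 nΩ·m = 1.64×10^-8 Ω·m
A = π(d/2)² = π(7.4000e-04 m)² = 1.7203e-06 m²
L = m/(density·A) = 0.204/(8830×1.7203e-06) = 13.43 m
R = ρL/A = (1.64×10^-8)(13.43)/(1.7203e-06) = 0.128 Ω
P = I²R = (0.869)² × 0.128 = 0.0967 W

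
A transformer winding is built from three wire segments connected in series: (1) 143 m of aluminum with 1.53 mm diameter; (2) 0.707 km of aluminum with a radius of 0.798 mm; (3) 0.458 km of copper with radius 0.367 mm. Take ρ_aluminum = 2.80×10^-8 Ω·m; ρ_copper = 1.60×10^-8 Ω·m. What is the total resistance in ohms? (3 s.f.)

Seg 1: A = π(d/2)² = π(7.6500e-04 m)² = 1.839e-06 m²
R_1 = (2.80×10^-8)(143)/(1.839e-06) = 2.178 Ω
Seg 2: A = πr² = π(7.9800e-04 m)² = 2.001e-06 m²
R_2 = (2.80×10^-8)(707)/(2.001e-06) = 9.895 Ω
Seg 3: A = πr² = π(3.6700e-04 m)² = 4.231e-07 m²
R_3 = (1.60×10^-8)(458)/(4.231e-07) = 17.32 Ω
R_total = R_1 + R_2 + R_3 = 29.4 Ω

29.4 Ω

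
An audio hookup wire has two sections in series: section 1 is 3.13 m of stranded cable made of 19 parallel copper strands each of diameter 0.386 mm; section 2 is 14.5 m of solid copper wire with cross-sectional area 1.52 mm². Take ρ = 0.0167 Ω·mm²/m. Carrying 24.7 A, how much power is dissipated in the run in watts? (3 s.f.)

ρ = 0.0167 Ω·mm²/m = 1.67×10^-8 Ω·m
Section 1: A_strand = π(1.9300e-04)² = 1.170e-07 m²; R₁ = ρL/(N·A_s) = (1.67×10^-8)(3.13)/(19×1.170e-07) = 0.02351 Ω
Section 2: A = 1.52 mm² = 1.520e-06 m²
R₂ = (1.67×10^-8)(14.5)/(1.520e-06) = 0.1593 Ω
R = R₁ + R₂ = 0.1828 Ω
P = I²R = (24.7)² × 0.1828 = 112 W

112 W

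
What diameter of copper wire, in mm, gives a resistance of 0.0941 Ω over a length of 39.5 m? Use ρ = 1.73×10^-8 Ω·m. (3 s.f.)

3.04 mm

A = ρL/R = (1.73×10^-8)(39.5)/(0.0941) = 7.262e-06 m²
d = 2√(A/π) = 3.041e-03 m = 3.04 mm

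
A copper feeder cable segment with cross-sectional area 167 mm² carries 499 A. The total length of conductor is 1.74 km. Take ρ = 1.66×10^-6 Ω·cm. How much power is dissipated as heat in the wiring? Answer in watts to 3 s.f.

43100 W

ρ = 1.66×10^-6 Ω·cm = 1.66×10^-8 Ω·m
A = 167 mm² = 1.670e-04 m²
R = ρL/A = (1.66×10^-8)(1740)/(1.670e-04) = 0.173 Ω
P = I²R = (499)² × 0.173 = 43100 W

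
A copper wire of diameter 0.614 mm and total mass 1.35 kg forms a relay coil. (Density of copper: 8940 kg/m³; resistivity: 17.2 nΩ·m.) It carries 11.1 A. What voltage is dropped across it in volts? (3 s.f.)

329 V

ρ = 17.2 nΩ·m = 1.72×10^-8 Ω·m
A = π(d/2)² = π(3.0700e-04 m)² = 2.9609e-07 m²
L = m/(density·A) = 1.35/(8940×2.9609e-07) = 510 m
R = ρL/A = (1.72×10^-8)(510)/(2.9609e-07) = 29.63 Ω
V = IR = 11.1 × 29.63 = 329 V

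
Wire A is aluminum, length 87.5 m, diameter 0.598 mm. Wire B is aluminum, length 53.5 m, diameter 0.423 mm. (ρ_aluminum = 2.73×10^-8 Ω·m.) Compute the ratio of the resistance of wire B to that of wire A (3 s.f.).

R ∝ ρL/d², so R_B/R_A = (L_B/L_A) × (d_A/d_B)²
= (53.5/87.5) × (0.598/0.423)² = 1.22

1.22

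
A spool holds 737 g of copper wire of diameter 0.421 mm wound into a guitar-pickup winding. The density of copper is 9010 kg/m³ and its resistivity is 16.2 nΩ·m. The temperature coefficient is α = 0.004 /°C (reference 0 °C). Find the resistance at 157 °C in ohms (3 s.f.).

ρ = 16.2 nΩ·m = 1.62×10^-8 Ω·m
A = π(d/2)² = π(2.1050e-04 m)² = 1.3920e-07 m²
L = m/(density·A) = 0.737/(9010×1.3920e-07) = 587.6 m
R = ρL/A = (1.62×10^-8)(587.6)/(1.3920e-07) = 68.38 Ω
R(157 °C) = 68.38 × (1 + 0.004×157) = 111 Ω

111 Ω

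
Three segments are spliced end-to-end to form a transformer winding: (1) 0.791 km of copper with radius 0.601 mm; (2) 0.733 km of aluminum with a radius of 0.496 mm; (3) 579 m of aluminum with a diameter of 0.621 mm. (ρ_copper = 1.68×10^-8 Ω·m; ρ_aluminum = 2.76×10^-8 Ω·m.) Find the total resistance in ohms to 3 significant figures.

Seg 1: A = πr² = π(6.0100e-04 m)² = 1.135e-06 m²
R_1 = (1.68×10^-8)(791)/(1.135e-06) = 11.71 Ω
Seg 2: A = πr² = π(4.9600e-04 m)² = 7.729e-07 m²
R_2 = (2.76×10^-8)(733)/(7.729e-07) = 26.18 Ω
Seg 3: A = π(d/2)² = π(3.1050e-04 m)² = 3.029e-07 m²
R_3 = (2.76×10^-8)(579)/(3.029e-07) = 52.76 Ω
R_total = R_1 + R_2 + R_3 = 90.6 Ω

90.6 Ω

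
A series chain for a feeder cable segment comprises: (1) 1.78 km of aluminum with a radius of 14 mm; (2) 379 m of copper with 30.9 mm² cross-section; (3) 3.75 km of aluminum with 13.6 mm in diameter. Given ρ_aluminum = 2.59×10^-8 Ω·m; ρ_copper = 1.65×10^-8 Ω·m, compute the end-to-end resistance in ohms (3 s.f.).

Seg 1: A = πr² = π(1.4000e-02 m)² = 6.158e-04 m²
R_1 = (2.59×10^-8)(1780)/(6.158e-04) = 0.07487 Ω
Seg 2: A = 30.9 mm² = 3.090e-05 m²
R_2 = (1.65×10^-8)(379)/(3.090e-05) = 0.2024 Ω
Seg 3: A = π(d/2)² = π(6.8000e-03 m)² = 1.453e-04 m²
R_3 = (2.59×10^-8)(3750)/(1.453e-04) = 0.6686 Ω
R_total = R_1 + R_2 + R_3 = 0.946 Ω

0.946 Ω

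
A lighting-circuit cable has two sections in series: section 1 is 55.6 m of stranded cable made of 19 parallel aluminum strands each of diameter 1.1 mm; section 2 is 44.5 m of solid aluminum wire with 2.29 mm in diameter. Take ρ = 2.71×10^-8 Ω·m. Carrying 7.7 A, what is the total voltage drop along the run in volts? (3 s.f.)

2.90 V

Section 1: A_strand = π(5.5000e-04)² = 9.503e-07 m²; R₁ = ρL/(N·A_s) = (2.71×10^-8)(55.6)/(19×9.503e-07) = 0.08345 Ω
Section 2: A = π(d/2)² = π(1.1450e-03 m)² = 4.119e-06 m²
R₂ = (2.71×10^-8)(44.5)/(4.119e-06) = 0.2928 Ω
R = R₁ + R₂ = 0.3762 Ω
V = IR = 7.7 × 0.3762 = 2.90 V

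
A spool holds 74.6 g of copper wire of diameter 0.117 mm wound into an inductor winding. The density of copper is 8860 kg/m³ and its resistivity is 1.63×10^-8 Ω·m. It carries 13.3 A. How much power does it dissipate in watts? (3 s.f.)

A = π(d/2)² = π(5.8500e-05 m)² = 1.0751e-08 m²
L = m/(density·A) = 0.0746/(8860×1.0751e-08) = 783.1 m
R = ρL/A = (1.63×10^-8)(783.1)/(1.0751e-08) = 1187 Ω
P = I²R = (13.3)² × 1187 = 2.10×10^5 W

2.10×10^5 W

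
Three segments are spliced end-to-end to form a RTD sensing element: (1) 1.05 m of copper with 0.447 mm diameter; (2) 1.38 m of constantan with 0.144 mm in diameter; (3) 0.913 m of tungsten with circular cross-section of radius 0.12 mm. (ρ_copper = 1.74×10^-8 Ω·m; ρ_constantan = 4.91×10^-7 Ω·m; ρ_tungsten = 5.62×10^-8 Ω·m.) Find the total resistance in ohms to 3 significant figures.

42.9 Ω

Seg 1: A = π(d/2)² = π(2.2350e-04 m)² = 1.569e-07 m²
R_1 = (1.74×10^-8)(1.05)/(1.569e-07) = 0.1164 Ω
Seg 2: A = π(d/2)² = π(7.2000e-05 m)² = 1.629e-08 m²
R_2 = (4.91×10^-7)(1.38)/(1.629e-08) = 41.61 Ω
Seg 3: A = πr² = π(1.2000e-04 m)² = 4.524e-08 m²
R_3 = (5.62×10^-8)(0.913)/(4.524e-08) = 1.134 Ω
R_total = R_1 + R_2 + R_3 = 42.9 Ω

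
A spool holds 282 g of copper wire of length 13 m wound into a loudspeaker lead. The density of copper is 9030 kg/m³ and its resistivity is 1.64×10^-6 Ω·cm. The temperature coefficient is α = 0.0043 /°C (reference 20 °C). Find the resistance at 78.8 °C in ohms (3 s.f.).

0.111 Ω

ρ = 1.64×10^-6 Ω·cm = 1.64×10^-8 Ω·m
A = m/(density·L) = 0.282/(9030×13) = 2.4022e-06 m²
R = ρL/A = (1.64×10^-8)(13)/(2.4022e-06) = 0.08875 Ω
R(78.8 °C) = 0.08875 × (1 + 0.0043×58.8) = 0.111 Ω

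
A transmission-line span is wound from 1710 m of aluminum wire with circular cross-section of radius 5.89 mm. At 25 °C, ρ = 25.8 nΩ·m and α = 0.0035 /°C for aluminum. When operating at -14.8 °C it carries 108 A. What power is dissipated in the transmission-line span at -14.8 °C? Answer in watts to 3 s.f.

ρ = 25.8 nΩ·m = 2.58×10^-8 Ω·m
A = πr² = π(5.8900e-03 m)² = 1.090e-04 m²
R₍25₎ = ρL/A = (2.58×10^-8)(1710)/(1.090e-04) = 0.4048 Ω
R₍-14.8₎ = R₍25₎(1 + αΔT) = 0.4048 × (1 + 0.0035×-39.8) = 0.3484 Ω
P = I²R = (108)² × 0.3484 = 4060 W

4060 W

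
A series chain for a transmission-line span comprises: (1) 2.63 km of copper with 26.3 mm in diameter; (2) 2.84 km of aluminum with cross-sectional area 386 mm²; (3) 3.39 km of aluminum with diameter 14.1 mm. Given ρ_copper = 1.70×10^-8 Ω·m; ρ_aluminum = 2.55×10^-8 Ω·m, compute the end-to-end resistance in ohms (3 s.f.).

Seg 1: A = π(d/2)² = π(1.3150e-02 m)² = 5.433e-04 m²
R_1 = (1.70×10^-8)(2630)/(5.433e-04) = 0.0823 Ω
Seg 2: A = 386 mm² = 3.860e-04 m²
R_2 = (2.55×10^-8)(2840)/(3.860e-04) = 0.1876 Ω
Seg 3: A = π(d/2)² = π(7.0500e-03 m)² = 1.561e-04 m²
R_3 = (2.55×10^-8)(3390)/(1.561e-04) = 0.5536 Ω
R_total = R_1 + R_2 + R_3 = 0.824 Ω

0.824 Ω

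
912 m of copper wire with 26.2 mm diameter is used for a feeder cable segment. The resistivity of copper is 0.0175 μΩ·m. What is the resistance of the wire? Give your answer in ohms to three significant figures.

ρ = 0.0175 μΩ·m = 1.75×10^-8 Ω·m
A = π(d/2)² = π(1.3100e-02 m)² = 5.391e-04 m²
R = ρL/A = (1.75×10^-8)(912 m)/(5.391e-04 m²) = 0.0296 Ω

0.0296 Ω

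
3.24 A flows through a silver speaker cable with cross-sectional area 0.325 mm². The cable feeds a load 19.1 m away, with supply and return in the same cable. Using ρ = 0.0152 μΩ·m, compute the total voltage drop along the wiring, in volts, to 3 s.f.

ρ = 0.0152 μΩ·m = 1.52×10^-8 Ω·m
A = 0.325 mm² = 3.250e-07 m²
Total conductor length (both ways) L = 2 × 19.1 = 38.2 m
R = ρL/A = (1.52×10^-8)(38.2)/(3.250e-07) = 1.787 Ω
V = IR = 3.24 × 1.787 = 5.79 V

5.79 V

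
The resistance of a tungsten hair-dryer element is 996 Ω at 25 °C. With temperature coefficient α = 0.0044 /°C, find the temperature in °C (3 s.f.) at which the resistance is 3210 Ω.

530 °C

R = R₀(1 + α(T − T₀)) ⇒ T = T₀ + (R/R₀ − 1)/α
T = 25 + (3210/996 − 1)/0.0044 = 25 + (2.223)/0.0044 = 530 °C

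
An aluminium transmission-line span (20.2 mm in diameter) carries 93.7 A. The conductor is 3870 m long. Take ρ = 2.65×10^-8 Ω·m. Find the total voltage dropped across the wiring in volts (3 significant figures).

30.0 V

A = π(d/2)² = π(1.0100e-02 m)² = 3.205e-04 m²
R = ρL/A = (2.65×10^-8)(3870)/(3.205e-04) = 0.32 Ω
V = IR = 93.7 × 0.32 = 30.0 V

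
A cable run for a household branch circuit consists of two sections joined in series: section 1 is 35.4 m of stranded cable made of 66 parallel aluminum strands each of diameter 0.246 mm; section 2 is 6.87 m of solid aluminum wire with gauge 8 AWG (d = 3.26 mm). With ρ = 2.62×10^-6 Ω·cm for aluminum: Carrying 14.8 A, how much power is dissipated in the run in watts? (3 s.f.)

69.5 W

ρ = 2.62×10^-6 Ω·cm = 2.62×10^-8 Ω·m
Section 1: A_strand = π(1.2300e-04)² = 4.753e-08 m²; R₁ = ρL/(N·A_s) = (2.62×10^-8)(35.4)/(66×4.753e-08) = 0.2957 Ω
Section 2: A = π(3.26/2 mm)² = π(1.6300e-03 m)² = 8.347e-06 m²
R₂ = (2.62×10^-8)(6.87)/(8.347e-06) = 0.02156 Ω
R = R₁ + R₂ = 0.3172 Ω
P = I²R = (14.8)² × 0.3172 = 69.5 W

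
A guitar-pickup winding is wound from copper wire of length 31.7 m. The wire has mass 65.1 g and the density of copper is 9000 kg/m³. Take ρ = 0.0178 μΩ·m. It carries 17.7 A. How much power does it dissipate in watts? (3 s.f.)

775 W

ρ = 0.0178 μΩ·m = 1.78×10^-8 Ω·m
A = m/(density·L) = 0.0651/(9000×31.7) = 2.2818e-07 m²
R = ρL/A = (1.78×10^-8)(31.7)/(2.2818e-07) = 2.473 Ω
P = I²R = (17.7)² × 2.473 = 775 W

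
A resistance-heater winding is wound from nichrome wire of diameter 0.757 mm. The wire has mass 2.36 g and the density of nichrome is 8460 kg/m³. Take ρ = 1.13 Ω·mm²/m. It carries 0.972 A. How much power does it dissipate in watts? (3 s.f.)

ρ = 1.13 Ω·mm²/m = 1.13×10^-6 Ω·m
A = π(d/2)² = π(3.7850e-04 m)² = 4.5007e-07 m²
L = m/(density·A) = 0.00236/(8460×4.5007e-07) = 0.6198 m
R = ρL/A = (1.13×10^-6)(0.6198)/(4.5007e-07) = 1.556 Ω
P = I²R = (0.972)² × 1.556 = 1.47 W

1.47 W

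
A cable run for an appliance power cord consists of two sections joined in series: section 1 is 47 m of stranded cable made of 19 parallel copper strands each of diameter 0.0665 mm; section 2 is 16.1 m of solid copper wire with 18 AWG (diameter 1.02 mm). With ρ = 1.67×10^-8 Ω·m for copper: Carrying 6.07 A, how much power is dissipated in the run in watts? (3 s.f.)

450 W

Section 1: A_strand = π(3.3250e-05)² = 3.473e-09 m²; R₁ = ρL/(N·A_s) = (1.67×10^-8)(47)/(19×3.473e-09) = 11.89 Ω
Section 2: A = π(1.02/2 mm)² = π(5.1000e-04 m)² = 8.171e-07 m²
R₂ = (1.67×10^-8)(16.1)/(8.171e-07) = 0.329 Ω
R = R₁ + R₂ = 12.22 Ω
P = I²R = (6.07)² × 12.22 = 450 W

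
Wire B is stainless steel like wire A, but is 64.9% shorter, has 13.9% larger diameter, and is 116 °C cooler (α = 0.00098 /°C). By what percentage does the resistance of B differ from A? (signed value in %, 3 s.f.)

R ∝ ρL/d² with ρ ∝ (1+αΔT), so R_B/R_A = (1 − 64.9/100) × (1 + 13.9/100)⁻² × (1 − 0.00098×116)
= 0.351 × 0.7708 × 0.8863 = 0.2398
(R_B − R_A)/R_A = 0.2398 − 1 = -76.0%

-76.0%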